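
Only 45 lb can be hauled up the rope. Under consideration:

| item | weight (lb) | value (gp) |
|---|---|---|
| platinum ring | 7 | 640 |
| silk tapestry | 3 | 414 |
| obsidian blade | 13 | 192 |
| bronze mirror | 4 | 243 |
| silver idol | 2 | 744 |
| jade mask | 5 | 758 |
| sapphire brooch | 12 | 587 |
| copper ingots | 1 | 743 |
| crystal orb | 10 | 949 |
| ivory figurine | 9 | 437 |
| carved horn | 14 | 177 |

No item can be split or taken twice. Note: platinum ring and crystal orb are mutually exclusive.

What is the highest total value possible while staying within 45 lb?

4632

Silk tapestry + silver idol + jade mask + sapphire brooch + copper ingots + crystal orb + ivory figurine uses 42 of the 45 lb and totals 4632.
Next best is platinum ring + silk tapestry + bronze mirror + silver idol + jade mask + sapphire brooch + copper ingots + ivory figurine at 4566 (43 lb) — short by 66.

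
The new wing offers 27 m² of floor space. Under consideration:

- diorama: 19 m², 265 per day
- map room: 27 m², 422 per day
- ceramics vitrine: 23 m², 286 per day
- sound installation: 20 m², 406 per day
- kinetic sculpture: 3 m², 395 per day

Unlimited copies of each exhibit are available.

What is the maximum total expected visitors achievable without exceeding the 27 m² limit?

3555

The ratio ordering already packs tightly: 9×kinetic sculpture, 27 m², 3555.
No other feasible combination exceeds 3555.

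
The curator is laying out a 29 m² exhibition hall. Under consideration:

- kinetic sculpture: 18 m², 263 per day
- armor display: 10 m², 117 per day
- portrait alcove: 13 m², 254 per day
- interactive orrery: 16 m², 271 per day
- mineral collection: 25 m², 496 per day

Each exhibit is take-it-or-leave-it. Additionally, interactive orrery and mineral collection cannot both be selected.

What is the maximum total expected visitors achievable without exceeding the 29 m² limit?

A density-first pass picks mineral collection — 496 at 25 m².
Dropping mineral collection frees 25 m²; slotting in portrait alcove + interactive orrery (29 m²) lifts the total to 525 at 29 m².
The closest alternative, mineral collection, reaches only 496.

525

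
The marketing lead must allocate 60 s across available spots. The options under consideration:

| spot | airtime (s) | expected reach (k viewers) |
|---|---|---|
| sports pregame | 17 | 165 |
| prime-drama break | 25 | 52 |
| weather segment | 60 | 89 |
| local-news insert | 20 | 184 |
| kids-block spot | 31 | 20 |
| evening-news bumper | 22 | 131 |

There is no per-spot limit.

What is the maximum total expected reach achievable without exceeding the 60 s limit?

The ratio heuristic lands on 3×sports pregame (495) but leaves 9 s idle.
The 51 s tied up in 3×sports pregame is better spent on 3×local-news insert — total rises to 552 (60 s).

552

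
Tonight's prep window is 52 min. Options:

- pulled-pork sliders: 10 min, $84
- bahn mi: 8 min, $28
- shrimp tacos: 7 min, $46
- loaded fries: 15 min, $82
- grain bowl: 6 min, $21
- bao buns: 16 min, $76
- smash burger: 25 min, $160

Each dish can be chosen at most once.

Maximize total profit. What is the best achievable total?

326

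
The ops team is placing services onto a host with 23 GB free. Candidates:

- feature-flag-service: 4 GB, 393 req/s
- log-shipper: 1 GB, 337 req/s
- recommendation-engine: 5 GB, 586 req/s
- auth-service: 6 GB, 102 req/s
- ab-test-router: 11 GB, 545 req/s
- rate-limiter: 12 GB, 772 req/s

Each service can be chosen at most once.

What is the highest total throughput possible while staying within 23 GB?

2088

Best packing: feature-flag-service + log-shipper + recommendation-engine + rate-limiter — 22 GB, 2088 total.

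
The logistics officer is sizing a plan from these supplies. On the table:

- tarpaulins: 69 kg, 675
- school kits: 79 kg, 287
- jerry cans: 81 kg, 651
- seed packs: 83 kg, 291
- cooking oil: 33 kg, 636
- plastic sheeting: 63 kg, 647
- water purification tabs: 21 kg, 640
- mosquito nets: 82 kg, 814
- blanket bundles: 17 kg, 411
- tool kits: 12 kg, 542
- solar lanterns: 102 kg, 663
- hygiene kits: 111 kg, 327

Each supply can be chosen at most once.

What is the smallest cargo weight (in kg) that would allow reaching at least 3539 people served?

Need the lightest bundle worth ≥ 3539.
tarpaulins + cooking oil + plastic sheeting + water purification tabs + blanket bundles + tool kits reaches 3551 using 215 kg.
No combination under 215 kg hits 3539.

215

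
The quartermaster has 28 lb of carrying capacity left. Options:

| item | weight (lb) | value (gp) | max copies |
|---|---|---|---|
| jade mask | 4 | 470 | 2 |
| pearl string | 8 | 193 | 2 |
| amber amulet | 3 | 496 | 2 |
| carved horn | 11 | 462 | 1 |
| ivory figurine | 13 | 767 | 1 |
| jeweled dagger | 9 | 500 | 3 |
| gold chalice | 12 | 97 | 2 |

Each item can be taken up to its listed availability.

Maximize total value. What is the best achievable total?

2699

Density check — amber amulet 165.33, jade mask 117.50, ivory figurine 59.00, jeweled dagger 55.56 are the best per lb.
Taking 2×jade mask + 2×amber amulet + ivory figurine: 27 lb used, 2699 in value.
Every other selection either busts 28 lb or exceeds an availability limit or fails to beat 2699.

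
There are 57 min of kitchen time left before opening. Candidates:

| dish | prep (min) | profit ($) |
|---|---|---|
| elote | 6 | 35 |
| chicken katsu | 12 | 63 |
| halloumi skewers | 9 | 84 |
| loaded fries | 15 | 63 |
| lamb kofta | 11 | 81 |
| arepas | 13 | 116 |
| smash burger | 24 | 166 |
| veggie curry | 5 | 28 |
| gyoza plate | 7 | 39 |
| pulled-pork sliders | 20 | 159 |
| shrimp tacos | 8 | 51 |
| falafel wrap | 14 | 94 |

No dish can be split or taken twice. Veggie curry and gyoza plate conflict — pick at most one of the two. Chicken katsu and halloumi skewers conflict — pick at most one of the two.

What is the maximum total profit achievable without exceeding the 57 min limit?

453

Greedy by ratio would take halloumi skewers + lamb kofta + arepas + pulled-pork sliders: 53 min used, total 440.
The 11 min tied up in lamb kofta is better spent on falafel wrap — total rises to 453 (56 min).
The closest alternative, halloumi skewers + arepas + gyoza plate + pulled-pork sliders + shrimp tacos, reaches only 449.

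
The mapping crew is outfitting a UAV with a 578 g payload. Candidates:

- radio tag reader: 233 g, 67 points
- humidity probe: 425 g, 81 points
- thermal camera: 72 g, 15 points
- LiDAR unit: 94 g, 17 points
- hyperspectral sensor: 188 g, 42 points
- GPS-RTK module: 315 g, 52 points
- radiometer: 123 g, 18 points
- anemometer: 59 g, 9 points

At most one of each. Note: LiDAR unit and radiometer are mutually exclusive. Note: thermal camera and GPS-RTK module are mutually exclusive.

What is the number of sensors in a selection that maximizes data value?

4

The maximum data value within 578 g is 135.
For example radio tag reader + LiDAR unit + hyperspectral sensor + anemometer achieves it, using 574 g.
Any selection reaching 135 contains exactly 4 sensors.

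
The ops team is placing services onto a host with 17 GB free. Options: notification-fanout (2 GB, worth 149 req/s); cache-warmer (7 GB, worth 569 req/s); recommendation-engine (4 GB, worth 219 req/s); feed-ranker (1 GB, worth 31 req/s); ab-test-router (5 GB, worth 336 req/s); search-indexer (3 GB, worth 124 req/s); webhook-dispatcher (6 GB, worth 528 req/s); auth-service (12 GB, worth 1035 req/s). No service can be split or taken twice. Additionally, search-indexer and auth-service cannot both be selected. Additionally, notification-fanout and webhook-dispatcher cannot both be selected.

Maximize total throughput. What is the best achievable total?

1371

Taking ab-test-router + auth-service: 17 GB used, 1371 in throughput.
Runner-up cache-warmer + recommendation-engine + webhook-dispatcher tops out at 1316.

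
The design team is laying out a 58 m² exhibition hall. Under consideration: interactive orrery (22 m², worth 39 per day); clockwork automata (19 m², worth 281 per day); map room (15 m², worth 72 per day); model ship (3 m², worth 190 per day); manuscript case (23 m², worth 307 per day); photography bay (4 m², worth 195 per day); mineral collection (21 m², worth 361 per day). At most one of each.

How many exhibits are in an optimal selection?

4

The maximum expected visitors within 58 m² is 1053.
model ship + manuscript case + photography bay + mineral collection hits 1053 at 51 m².
Any selection reaching 1053 contains exactly 4 exhibits.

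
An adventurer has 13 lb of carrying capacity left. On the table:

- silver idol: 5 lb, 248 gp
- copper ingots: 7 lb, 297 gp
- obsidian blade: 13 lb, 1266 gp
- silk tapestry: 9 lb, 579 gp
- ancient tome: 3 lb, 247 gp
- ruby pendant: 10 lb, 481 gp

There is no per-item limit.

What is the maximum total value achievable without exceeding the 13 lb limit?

1266

Best packing: obsidian blade — 13 lb, 1266 total.
Nothing else within 13 lb beats 1266.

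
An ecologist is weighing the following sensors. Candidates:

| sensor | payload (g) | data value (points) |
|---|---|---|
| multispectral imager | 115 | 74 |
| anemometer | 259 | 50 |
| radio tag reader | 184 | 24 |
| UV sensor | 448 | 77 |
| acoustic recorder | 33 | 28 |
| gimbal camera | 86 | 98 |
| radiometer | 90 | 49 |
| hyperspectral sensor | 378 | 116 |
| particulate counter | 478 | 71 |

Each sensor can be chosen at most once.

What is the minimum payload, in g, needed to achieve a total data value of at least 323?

669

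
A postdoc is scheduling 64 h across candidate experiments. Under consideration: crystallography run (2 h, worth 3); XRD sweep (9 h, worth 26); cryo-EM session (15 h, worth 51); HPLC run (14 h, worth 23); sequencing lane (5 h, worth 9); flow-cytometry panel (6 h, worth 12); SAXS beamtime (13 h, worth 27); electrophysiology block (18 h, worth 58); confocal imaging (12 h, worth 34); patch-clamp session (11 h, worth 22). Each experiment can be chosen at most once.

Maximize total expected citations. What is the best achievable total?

184

Taking crystallography run + XRD sweep + cryo-EM session + flow-cytometry panel + electrophysiology block + confocal imaging: 62 h used, 184 in expected citations.
The spare 2 h is too small for any remaining experiment, and no exchange beats 184.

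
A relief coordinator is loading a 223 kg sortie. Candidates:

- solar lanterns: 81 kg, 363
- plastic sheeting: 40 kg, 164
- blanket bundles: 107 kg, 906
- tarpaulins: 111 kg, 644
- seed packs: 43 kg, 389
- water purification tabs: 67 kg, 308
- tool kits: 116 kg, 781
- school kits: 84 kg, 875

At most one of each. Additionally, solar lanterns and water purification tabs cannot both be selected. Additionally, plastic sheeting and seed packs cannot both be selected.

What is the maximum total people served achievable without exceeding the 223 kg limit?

The ratio heuristic lands on seed packs + water purification tabs + school kits (1572) but leaves 29 kg idle.
Replace seed packs and water purification tabs with blanket bundles: the trade gains 209 net, giving 1781 at 191 kg.
The closest alternative, blanket bundles + tool kits, reaches only 1687.

1781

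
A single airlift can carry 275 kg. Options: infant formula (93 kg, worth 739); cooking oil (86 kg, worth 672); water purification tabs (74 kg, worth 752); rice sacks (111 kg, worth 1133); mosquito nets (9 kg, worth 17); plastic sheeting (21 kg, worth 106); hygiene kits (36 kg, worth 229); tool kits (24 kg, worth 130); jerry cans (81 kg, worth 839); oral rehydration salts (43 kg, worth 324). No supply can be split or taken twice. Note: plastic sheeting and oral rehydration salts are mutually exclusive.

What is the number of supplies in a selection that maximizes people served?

Optimal total is 2741.
One optimal bundle: water purification tabs + rice sacks + mosquito nets + jerry cans (275 kg).
All optima have 4 supplies.

4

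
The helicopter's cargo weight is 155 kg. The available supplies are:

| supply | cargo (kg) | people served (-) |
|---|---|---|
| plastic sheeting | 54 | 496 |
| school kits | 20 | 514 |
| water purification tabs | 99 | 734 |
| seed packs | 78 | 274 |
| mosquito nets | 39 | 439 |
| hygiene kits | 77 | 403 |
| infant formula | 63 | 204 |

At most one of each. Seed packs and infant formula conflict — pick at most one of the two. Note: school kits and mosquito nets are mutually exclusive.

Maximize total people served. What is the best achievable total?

1413

Plastic sheeting + school kits + hygiene kits uses 151 of the 155 kg and totals 1413.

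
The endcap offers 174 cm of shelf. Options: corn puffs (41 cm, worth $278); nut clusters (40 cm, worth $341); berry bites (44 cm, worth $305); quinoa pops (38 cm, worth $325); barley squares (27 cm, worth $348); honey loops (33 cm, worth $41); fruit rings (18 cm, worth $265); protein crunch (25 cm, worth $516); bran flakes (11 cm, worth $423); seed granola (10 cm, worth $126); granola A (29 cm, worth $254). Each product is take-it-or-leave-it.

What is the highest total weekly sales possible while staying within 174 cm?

2344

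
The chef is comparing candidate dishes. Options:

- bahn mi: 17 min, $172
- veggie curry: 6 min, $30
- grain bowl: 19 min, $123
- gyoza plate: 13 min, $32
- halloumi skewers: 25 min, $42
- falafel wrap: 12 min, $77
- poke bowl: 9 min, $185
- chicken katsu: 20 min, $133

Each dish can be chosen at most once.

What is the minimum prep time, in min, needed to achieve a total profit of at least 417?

38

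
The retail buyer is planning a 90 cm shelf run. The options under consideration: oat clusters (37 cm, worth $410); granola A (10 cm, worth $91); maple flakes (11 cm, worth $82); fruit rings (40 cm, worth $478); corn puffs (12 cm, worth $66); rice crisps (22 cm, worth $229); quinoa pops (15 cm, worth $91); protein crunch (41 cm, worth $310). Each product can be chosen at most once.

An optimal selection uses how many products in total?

3

Optimal total is 979.
One optimal bundle: oat clusters + granola A + fruit rings (87 cm).
Every optimal selection uses 3 products.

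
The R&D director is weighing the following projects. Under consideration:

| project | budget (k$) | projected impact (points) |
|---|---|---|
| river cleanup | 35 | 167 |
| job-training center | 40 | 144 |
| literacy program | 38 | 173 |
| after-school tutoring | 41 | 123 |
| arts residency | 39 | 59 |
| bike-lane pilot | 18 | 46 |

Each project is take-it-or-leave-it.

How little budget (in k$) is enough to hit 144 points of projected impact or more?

35

Minimise k$ subject to total projected impact ≥ 144.
Taking river cleanup gives 167 (≥ 144) for 35 k$.
Any bundle with less than 35 k$ falls short of 144.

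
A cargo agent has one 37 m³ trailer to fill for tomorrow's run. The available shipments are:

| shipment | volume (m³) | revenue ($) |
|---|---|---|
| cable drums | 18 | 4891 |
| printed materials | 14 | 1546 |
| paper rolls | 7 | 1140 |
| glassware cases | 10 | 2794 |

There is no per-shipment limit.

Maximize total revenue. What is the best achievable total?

9782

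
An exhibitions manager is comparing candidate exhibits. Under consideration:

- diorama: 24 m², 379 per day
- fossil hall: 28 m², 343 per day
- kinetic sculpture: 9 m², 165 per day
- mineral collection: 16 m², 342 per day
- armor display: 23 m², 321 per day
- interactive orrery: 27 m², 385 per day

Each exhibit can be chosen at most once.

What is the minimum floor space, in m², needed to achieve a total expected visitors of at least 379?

Look for the lowest-floor combination reaching 379.
diorama reaches 379 using 24 m².
Any bundle with less than 24 m² falls short of 379.

24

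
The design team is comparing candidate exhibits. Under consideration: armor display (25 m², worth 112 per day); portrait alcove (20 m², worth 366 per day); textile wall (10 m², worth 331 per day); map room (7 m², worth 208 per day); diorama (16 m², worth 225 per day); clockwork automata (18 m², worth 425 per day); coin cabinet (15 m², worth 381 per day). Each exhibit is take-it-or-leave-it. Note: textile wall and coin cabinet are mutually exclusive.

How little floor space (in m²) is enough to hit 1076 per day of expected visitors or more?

48

Look for the lowest-floor combination reaching 1076.
portrait alcove + textile wall + clockwork automata: 1122 expected visitors at 48 m².
Below 48 m² the best achievable stays under 1076.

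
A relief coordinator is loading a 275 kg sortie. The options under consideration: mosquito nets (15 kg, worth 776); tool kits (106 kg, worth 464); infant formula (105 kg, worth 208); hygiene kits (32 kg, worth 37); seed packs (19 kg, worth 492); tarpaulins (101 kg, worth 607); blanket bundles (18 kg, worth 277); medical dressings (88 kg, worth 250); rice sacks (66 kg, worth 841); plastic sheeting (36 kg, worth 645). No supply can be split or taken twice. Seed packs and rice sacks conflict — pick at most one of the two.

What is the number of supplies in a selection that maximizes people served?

Best achievable people served is 3183.
mosquito nets + hygiene kits + tarpaulins + blanket bundles + rice sacks + plastic sheeting hits 3183 at 268 kg.
Any selection reaching 3183 contains exactly 6 supplies.

6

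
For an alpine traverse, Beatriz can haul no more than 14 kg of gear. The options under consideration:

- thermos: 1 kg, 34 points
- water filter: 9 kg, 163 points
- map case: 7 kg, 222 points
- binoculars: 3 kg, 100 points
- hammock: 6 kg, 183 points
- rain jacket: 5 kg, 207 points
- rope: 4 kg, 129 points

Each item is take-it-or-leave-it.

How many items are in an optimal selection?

3

Best achievable utility is 490.
One optimal bundle: binoculars + hammock + rain jacket (14 kg).
Any selection reaching 490 contains exactly 3 items.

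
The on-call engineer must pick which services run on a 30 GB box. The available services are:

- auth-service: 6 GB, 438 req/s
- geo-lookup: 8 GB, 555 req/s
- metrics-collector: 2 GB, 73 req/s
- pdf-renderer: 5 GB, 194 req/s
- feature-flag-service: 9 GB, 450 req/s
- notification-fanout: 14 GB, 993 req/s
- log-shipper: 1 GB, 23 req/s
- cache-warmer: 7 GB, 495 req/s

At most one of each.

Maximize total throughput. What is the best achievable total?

2066

By throughput per GB: auth-service 73.00, notification-fanout 70.93, cache-warmer 70.71, geo-lookup 69.38 lead.
A density-first pass picks auth-service + metrics-collector + notification-fanout + log-shipper + cache-warmer — 2022 at 30 GB.
Dropping auth-service and metrics-collector frees 8 GB; slotting in geo-lookup (8 GB) lifts the total to 2066 at 30 GB.
Runner-up auth-service + geo-lookup + metrics-collector + notification-fanout tops out at 2059.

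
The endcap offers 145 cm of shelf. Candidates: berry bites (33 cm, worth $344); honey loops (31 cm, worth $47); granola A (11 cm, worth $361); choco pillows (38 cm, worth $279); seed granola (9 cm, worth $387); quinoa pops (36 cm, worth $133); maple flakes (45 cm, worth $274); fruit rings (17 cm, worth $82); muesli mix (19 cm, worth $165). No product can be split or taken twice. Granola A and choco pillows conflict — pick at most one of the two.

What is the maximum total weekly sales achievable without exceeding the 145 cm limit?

1613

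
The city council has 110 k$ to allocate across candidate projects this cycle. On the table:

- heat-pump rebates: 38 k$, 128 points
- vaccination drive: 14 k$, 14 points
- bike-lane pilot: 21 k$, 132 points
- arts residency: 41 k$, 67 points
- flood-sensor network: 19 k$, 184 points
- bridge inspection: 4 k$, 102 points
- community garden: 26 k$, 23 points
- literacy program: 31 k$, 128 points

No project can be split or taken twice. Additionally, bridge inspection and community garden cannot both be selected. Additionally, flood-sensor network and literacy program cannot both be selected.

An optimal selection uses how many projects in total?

Optimal total is 560.
One optimal bundle: heat-pump rebates + vaccination drive + bike-lane pilot + flood-sensor network + bridge inspection (96 k$).
Any selection reaching 560 contains exactly 5 projects.

5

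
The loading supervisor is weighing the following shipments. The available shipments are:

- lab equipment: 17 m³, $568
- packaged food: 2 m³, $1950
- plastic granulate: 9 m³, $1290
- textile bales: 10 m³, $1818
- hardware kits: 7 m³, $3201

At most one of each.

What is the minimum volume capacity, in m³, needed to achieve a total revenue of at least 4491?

9

Look for the lowest-volume combination reaching 4491.
Taking packaged food + hardware kits gives 5151 (≥ 4491) for 9 m³.
Below 9 m³ the best achievable stays under 4491.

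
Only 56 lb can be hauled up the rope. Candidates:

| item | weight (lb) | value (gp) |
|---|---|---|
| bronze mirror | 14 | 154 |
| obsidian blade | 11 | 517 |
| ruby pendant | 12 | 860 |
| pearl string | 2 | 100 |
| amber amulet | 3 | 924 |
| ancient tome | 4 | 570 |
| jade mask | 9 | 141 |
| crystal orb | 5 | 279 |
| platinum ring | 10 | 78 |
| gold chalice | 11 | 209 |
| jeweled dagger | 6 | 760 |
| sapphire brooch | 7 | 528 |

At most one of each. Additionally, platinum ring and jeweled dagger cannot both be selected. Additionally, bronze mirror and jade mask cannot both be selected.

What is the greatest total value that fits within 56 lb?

Ranking by ratio (value/lb): amber amulet 308.00, ancient tome 142.50, jeweled dagger 126.67, sapphire brooch 75.43.
The ratio ordering already packs tightly: obsidian blade + ruby pendant + pearl string + amber amulet + ancient tome + crystal orb + jeweled dagger + sapphire brooch, 50 lb, 4538.
The spare 6 lb is too small for any remaining item, and no feasible exchange beats 4538.

4538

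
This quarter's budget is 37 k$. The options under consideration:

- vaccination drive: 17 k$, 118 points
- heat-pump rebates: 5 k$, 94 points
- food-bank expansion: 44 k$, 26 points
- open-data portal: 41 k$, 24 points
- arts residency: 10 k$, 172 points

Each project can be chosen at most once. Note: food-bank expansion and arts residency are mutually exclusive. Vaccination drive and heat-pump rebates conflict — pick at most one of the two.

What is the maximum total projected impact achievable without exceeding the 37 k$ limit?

290

Taking vaccination drive + arts residency: 27 k$ used, 290 in projected impact.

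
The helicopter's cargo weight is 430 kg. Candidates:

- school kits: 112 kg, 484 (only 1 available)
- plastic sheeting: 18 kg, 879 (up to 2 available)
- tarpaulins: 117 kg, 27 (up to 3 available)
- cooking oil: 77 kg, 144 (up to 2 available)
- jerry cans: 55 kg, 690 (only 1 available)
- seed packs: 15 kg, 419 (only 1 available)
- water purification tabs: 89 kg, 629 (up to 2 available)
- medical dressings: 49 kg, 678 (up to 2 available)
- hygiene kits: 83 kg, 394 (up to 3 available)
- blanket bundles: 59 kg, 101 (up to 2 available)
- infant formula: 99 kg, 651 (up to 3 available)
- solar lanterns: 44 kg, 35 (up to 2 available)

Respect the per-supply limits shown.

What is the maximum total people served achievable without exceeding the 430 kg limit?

5525

By people served per kg: plastic sheeting 48.83, seed packs 27.93, medical dressings 13.84, jerry cans 12.55 lead.
Taking the top-ratio supplies first gives 2×plastic sheeting + jerry cans + seed packs + 2×water purification tabs + 2×medical dressings + solar lanterns for 5516 (426 kg).
Dropping 2×water purification tabs and solar lanterns frees 222 kg; slotting in 2×infant formula (198 kg) lifts the total to 5525 at 402 kg.
Every other selection either busts 430 kg or exceeds an availability limit or fails to beat 5525.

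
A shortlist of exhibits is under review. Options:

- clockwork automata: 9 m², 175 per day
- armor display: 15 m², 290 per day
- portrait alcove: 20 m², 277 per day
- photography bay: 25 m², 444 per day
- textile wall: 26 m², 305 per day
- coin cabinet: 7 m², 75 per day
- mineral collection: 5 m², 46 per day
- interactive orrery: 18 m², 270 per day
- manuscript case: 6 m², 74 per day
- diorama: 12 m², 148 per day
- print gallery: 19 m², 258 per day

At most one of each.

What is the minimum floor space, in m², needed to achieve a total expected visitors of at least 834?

49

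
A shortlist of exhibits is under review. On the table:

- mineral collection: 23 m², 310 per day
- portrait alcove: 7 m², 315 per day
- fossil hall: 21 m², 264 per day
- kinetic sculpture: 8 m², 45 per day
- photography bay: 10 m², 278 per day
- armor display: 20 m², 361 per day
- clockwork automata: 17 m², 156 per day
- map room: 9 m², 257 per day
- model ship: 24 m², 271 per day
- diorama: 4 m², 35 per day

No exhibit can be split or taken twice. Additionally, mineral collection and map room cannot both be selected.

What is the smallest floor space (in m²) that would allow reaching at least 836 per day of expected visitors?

26

Look for the lowest-floor combination reaching 836.
portrait alcove + photography bay + map room reaches 850 using 26 m².
Any bundle with less than 26 m² falls short of 836.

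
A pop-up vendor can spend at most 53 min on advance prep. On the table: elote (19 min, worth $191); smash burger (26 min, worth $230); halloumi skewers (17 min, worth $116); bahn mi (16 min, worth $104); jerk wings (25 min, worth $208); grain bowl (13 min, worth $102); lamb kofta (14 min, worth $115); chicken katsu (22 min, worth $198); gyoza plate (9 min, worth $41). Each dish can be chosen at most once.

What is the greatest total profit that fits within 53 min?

447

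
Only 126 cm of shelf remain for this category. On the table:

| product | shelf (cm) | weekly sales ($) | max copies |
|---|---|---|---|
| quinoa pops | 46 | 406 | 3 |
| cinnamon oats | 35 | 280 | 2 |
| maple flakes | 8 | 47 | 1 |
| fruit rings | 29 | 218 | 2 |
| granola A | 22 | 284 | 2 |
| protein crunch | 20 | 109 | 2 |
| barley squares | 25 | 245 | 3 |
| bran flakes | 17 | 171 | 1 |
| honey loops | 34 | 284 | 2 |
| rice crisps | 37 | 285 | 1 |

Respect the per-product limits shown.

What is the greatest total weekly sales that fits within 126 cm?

A density-first pass picks maple flakes + 2×granola A + 2×barley squares + bran flakes — 1276 at 119 cm.
The 25 cm tied up in maple flakes and bran flakes is better spent on barley squares — total rises to 1303 (119 cm).
Every other selection either busts 126 cm or exceeds an availability limit or fails to beat 1303.

1303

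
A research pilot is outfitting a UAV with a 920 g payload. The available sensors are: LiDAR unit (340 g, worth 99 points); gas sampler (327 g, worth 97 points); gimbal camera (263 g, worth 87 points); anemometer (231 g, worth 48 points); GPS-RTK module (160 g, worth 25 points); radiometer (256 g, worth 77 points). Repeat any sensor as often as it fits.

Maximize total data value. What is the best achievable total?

By data value per g: gimbal camera 0.33, radiometer 0.30, gas sampler 0.30, LiDAR unit 0.29 lead.
Greedy by ratio would take 3×gimbal camera: 789 g used, total 261.
The 526 g tied up in 2×gimbal camera is better spent on 2×gas sampler — total rises to 281 (917 g).
No other feasible combination exceeds 281.

281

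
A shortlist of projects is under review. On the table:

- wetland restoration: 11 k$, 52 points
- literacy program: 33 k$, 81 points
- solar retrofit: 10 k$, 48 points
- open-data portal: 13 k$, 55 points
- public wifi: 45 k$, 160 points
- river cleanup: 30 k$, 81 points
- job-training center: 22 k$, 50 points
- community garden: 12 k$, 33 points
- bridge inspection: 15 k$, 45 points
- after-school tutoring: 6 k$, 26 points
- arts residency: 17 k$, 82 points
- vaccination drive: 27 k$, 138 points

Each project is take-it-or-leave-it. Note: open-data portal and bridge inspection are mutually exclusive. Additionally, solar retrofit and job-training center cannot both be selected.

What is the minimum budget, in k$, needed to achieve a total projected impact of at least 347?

73

Need the lightest bundle worth ≥ 347.
solar retrofit + open-data portal + after-school tutoring + arts residency + vaccination drive: 349 projected impact at 73 k$.
Any bundle with less than 73 k$ falls short of 347.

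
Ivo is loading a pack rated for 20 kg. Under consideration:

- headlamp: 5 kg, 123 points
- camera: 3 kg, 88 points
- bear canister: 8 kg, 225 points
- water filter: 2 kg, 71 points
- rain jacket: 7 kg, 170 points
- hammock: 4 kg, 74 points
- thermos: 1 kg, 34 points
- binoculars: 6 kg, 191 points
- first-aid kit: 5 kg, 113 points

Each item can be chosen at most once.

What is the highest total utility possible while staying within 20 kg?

Ranking by ratio (utility/kg): water filter 35.50, thermos 34.00, binoculars 31.83, camera 29.33.
Camera + bear canister + water filter + thermos + binoculars uses 20 of the 20 kg and totals 609.
The closest alternative, camera + bear canister + water filter + binoculars, reaches only 575.

609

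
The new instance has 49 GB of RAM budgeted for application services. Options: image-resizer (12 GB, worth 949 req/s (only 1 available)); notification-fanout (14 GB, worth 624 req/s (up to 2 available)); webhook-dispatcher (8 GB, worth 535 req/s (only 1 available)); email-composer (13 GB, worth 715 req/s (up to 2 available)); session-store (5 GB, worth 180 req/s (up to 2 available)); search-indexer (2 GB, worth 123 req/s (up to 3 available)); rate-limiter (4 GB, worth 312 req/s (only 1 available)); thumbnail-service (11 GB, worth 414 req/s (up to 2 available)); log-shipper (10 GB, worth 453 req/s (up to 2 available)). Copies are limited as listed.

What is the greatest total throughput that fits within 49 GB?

Ranking by ratio (throughput/GB): image-resizer 79.08, rate-limiter 78.00, webhook-dispatcher 66.88, search-indexer 61.50.
The ratio heuristic lands on image-resizer + webhook-dispatcher + email-composer + session-store + 3×search-indexer + rate-limiter (3060) but leaves 1 GB idle.
Replace session-store and 2×search-indexer with log-shipper: the trade gains 27 net, giving 3087 at 49 GB.
Nothing else within 49 GB beats 3087.

3087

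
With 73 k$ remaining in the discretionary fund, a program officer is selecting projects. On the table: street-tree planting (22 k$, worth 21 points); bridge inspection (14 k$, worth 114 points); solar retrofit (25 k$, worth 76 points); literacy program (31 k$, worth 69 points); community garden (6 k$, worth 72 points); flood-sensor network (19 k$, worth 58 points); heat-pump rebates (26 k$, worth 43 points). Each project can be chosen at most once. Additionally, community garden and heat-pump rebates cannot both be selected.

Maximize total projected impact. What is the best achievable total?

320

By projected impact per k$: community garden 12.00, bridge inspection 8.14, flood-sensor network 3.05, solar retrofit 3.04 lead.
Taking bridge inspection + solar retrofit + community garden + flood-sensor network: 64 k$ used, 320 in projected impact.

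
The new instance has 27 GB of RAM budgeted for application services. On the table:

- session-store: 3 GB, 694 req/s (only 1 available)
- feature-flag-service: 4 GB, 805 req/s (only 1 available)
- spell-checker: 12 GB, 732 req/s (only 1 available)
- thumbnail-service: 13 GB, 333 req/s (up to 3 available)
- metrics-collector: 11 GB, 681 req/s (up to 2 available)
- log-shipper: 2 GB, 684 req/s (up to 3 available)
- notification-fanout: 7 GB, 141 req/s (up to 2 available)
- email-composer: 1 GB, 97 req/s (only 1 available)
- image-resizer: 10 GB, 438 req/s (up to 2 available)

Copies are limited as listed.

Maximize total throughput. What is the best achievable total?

4380

Density check — log-shipper 342.00, session-store 231.33, feature-flag-service 201.25 are the best per GB.
Taking the top-ratio services first gives session-store + feature-flag-service + metrics-collector + 3×log-shipper + email-composer for 4329 (25 GB).
The 11 GB tied up in metrics-collector is better spent on spell-checker — total rises to 4380 (26 GB).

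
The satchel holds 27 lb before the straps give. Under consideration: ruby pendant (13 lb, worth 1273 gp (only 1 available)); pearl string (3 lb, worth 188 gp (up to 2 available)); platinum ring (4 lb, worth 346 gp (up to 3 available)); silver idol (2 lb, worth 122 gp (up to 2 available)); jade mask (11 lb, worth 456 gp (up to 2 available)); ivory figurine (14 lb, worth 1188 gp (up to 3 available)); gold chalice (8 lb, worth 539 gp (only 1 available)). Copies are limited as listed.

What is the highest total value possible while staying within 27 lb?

2461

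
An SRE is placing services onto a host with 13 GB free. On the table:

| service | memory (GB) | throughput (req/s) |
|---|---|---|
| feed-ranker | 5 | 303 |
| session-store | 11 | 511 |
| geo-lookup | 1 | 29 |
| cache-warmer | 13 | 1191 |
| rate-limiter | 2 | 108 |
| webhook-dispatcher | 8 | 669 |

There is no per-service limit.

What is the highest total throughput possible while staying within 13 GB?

Cache-warmer uses 13 of the 13 GB and totals 1191.
No other feasible combination exceeds 1191.

1191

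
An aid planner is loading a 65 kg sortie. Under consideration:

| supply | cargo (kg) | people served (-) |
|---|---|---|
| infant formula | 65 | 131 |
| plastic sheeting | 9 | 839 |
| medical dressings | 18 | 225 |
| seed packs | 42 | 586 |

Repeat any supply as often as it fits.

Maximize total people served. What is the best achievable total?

5873

Best packing: 7×plastic sheeting — 63 kg, 5873 total.
Every other selection either busts 65 kg or fails to beat 5873.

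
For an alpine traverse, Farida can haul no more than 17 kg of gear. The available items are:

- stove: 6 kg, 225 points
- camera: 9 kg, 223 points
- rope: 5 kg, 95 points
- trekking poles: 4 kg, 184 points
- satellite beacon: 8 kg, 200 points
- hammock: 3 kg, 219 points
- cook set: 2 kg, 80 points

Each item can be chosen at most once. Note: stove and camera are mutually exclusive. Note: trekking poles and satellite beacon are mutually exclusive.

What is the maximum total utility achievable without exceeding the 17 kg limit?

Best packing: stove + trekking poles + hammock + cook set — 15 kg, 708 total.

708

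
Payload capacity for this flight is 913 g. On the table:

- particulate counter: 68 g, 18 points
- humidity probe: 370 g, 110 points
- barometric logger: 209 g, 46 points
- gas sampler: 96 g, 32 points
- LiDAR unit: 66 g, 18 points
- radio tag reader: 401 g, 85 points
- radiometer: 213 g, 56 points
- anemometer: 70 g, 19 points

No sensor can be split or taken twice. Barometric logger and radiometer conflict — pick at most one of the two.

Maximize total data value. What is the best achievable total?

The ratio ordering already packs tightly: particulate counter + humidity probe + gas sampler + LiDAR unit + radiometer + anemometer, 883 g, 253.

253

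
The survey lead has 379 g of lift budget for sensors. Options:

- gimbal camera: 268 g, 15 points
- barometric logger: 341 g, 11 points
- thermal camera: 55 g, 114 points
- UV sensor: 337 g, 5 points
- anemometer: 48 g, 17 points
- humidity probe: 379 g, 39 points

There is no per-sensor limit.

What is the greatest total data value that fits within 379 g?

701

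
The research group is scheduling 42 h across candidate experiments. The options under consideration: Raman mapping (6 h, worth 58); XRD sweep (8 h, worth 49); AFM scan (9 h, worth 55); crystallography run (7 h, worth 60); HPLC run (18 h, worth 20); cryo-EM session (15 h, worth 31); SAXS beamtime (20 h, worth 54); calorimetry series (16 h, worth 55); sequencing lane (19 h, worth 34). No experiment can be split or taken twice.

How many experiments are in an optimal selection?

4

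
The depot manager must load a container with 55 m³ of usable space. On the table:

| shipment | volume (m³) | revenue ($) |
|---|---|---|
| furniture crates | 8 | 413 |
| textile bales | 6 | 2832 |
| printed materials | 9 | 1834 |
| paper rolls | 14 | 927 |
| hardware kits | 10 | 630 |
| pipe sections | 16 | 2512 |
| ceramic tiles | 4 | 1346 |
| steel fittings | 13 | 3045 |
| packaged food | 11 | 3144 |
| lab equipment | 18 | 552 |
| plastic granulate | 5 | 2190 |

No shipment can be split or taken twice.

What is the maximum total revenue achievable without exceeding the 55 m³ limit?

15069

Density check — textile bales 472.00, plastic granulate 438.00, ceramic tiles 336.50 are the best per m³.
A density-first pass picks textile bales + printed materials + ceramic tiles + steel fittings + packaged food + plastic granulate — 14391 at 48 m³.
Dropping printed materials frees 9 m³; slotting in pipe sections (16 m³) lifts the total to 15069 at 55 m³.
No other feasible combination exceeds 15069.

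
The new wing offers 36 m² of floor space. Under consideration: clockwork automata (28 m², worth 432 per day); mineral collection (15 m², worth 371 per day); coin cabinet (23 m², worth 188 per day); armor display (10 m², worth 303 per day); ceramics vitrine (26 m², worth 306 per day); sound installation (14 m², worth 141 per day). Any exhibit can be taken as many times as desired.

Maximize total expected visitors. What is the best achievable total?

977

Taking the top-ratio exhibits first gives 3×armor display for 909 (30 m²).
Replace armor display with mineral collection: the trade gains 68 net, giving 977 at 35 m².
The spare 1 m² is too small for any remaining exhibit, and no exchange beats 977.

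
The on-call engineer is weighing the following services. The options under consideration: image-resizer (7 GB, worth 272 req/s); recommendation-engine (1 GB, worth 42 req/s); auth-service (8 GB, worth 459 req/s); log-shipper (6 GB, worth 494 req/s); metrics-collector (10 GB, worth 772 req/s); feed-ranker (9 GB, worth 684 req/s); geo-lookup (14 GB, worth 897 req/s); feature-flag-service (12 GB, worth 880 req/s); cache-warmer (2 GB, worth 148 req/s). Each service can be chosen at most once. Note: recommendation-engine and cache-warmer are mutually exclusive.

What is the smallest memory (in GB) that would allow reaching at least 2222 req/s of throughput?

Look for the lowest-memory combination reaching 2222.
Taking log-shipper + metrics-collector + feature-flag-service + cache-warmer gives 2294 (≥ 2222) for 30 GB.
No combination under 30 GB hits 2222.

30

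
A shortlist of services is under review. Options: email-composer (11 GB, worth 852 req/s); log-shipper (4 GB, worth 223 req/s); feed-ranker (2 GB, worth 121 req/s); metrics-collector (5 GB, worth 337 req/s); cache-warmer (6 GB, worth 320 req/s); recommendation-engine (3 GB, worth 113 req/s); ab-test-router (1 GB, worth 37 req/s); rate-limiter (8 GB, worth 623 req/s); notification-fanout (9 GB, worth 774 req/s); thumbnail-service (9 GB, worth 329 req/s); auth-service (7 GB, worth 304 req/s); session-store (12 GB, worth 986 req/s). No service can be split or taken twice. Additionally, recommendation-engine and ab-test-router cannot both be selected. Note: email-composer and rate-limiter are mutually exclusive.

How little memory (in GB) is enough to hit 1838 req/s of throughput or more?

23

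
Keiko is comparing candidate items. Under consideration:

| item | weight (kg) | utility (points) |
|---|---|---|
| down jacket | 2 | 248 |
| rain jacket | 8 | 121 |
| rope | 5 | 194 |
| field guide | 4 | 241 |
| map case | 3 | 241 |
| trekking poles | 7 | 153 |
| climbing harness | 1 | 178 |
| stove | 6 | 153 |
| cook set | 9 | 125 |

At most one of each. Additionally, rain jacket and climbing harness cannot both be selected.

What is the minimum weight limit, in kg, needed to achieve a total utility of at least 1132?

21

Need the lightest bundle worth ≥ 1132.
Taking down jacket + rope + field guide + map case + climbing harness + stove gives 1255 (≥ 1132) for 21 kg.
Any bundle with less than 21 kg falls short of 1132.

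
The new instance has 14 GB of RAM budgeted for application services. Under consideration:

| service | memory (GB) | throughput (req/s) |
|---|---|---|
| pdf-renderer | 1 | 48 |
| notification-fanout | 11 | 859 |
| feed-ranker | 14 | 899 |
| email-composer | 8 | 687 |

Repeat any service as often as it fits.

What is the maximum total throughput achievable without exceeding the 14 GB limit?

1003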